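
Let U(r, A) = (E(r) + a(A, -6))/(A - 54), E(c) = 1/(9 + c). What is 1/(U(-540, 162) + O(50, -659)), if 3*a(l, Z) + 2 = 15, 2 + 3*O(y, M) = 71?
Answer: 14337/330326 ≈ 0.043403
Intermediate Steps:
O(y, M) = 23 (O(y, M) = -2/3 + (1/3)*71 = -2/3 + 71/3 = 23)
a(l, Z) = 13/3 (a(l, Z) = -2/3 + (1/3)*15 = -2/3 + 5 = 13/3)
U(r, A) = (13/3 + 1/(9 + r))/(-54 + A) (U(r, A) = (1/(9 + r) + 13/3)/(A - 54) = (13/3 + 1/(9 + r))/(-54 + A))
1/(U(-540, 162) + O(50, -659)) = 1/((120 + 13*(-540))/(3*(-54 + 162)*(9 - 540)) + 23) = 1/((1/3)*(120 - 7020)/(108*(-531)) + 23) = 1/((1/3)*(1/108)*(-1/531)*(-6900) + 23) = 1/(575/14337 + 23) = 1/(330326/14337) = 14337/330326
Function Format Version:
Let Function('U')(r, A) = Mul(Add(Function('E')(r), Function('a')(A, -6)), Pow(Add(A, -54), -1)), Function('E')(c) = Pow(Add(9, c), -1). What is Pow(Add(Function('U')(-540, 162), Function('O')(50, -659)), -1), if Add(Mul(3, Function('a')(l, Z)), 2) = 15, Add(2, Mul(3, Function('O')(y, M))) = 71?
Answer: Rational(14337, 330326) ≈ 0.043403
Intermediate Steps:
Function('O')(y, M) = 23 (Function('O')(y, M) = Add(Rational(-2, 3), Mul(Rational(1, 3), 71)) = Add(Rational(-2, 3), Rational(71, 3)) = 23)
Function('a')(l, Z) = Rational(13, 3) (Function('a')(l, Z) = Add(Rational(-2, 3), Mul(Rational(1, 3), 15)) = Add(Rational(-2, 3), 5) = Rational(13, 3))
Function('U')(r, A) = Mul(Pow(Add(-54, A), -1), Add(Rational(13, 3), Pow(Add(9, r), -1))) (Function('U')(r, A) = Mul(Add(Pow(Add(9, r), -1), Rational(13, 3)), Pow(Add(A, -54), -1)) = Mul(Add(Rational(13, 3), Pow(Add(9, r), -1)), Pow(Add(-54, A), -1)) = Mul(Pow(Add(-54, A), -1), Add(Rational(13, 3), Pow(Add(9, r), -1))))
Pow(Add(Function('U')(-540, 162), Function('O')(50, -659)), -1) = Pow(Add(Mul(Rational(1, 3), Pow(Add(-54, 162), -1), Pow(Add(9, -540), -1), Add(120, Mul(13, -540))), 23), -1) = Pow(Add(Mul(Rational(1, 3), Pow(108, -1), Pow(-531, -1), Add(120, -7020)), 23), -1) = Pow(Add(Mul(Rational(1, 3), Rational(1, 108), Rational(-1, 531), -6900), 23), -1) = Pow(Add(Rational(575, 14337), 23), -1) = Pow(Rational(330326, 14337), -1) = Rational(14337, 330326)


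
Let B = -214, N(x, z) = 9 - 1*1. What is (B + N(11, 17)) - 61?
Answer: -267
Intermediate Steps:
N(x, z) = 8 (N(x, z) = 9 - 1 = 8)
(B + N(11, 17)) - 61 = (-214 + 8) - 61 = -206 - 61 = -267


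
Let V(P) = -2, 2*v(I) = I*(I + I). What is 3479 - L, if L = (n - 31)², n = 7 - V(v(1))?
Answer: 2995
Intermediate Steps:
v(I) = I² (v(I) = (I*(I + I))/2 = (I*(2*I))/2 = (2*I²)/2 = I²)
n = 9 (n = 7 - 1*(-2) = 7 + 2 = 9)
L = 484 (L = (9 - 31)² = (-22)² = 484)
3479 - L = 3479 - 1*484 = 3479 - 484 = 2995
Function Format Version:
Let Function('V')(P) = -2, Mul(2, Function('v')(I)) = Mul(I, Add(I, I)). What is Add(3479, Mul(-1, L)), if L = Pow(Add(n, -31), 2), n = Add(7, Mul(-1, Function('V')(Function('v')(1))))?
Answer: 2995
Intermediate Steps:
Function('v')(I) = Pow(I, 2) (Function('v')(I) = Mul(Rational(1, 2), Mul(I, Add(I, I))) = Mul(Rational(1, 2), Mul(I, Mul(2, I))) = Mul(Rational(1, 2), Mul(2, Pow(I, 2))) = Pow(I, 2))
n = 9 (n = Add(7, Mul(-1, -2)) = Add(7, 2) = 9)
L = 484 (L = Pow(Add(9, -31), 2) = Pow(-22, 2) = 484)
Add(3479, Mul(-1, L)) = Add(3479, Mul(-1, 484)) = Add(3479, -484) = 2995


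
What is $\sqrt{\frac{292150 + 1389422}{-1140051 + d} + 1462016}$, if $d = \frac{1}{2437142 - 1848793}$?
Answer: $\frac{\sqrt{164441070366720632603049440930}}{335373932899} \approx 1209.1$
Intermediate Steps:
$d = \frac{1}{588349} \approx 1.6997 \cdot 10^{-6}$
$\sqrt{\frac{292150 + 1389422}{-1140051 + d} + 1462016} = \sqrt{\frac{292150 + 1389422}{-1140051 + \frac{1}{588349}} + 1462016} = \sqrt{\frac{1681572}{- \frac{670747865798}{588349}} + 1462016} = \sqrt{1681572 \left(- \frac{588349}{670747865798}\right) + 1462016} = \sqrt{- \frac{494675602314}{335373932899} + 1462016} = \sqrt{\frac{490321561205662070}{335373932899}} = \frac{\sqrt{164441070366720632603049440930}}{335373932899}$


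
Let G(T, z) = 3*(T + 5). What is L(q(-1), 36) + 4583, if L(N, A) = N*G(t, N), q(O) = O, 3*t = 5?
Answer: 4563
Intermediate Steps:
t = 5/3 (t = (⅓)*5 = 5/3 ≈ 1.6667)
G(T, z) = 15 + 3*T (G(T, z) = 3*(5 + T) = 15 + 3*T)
L(N, A) = 20*N (L(N, A) = N*(15 + 3*(5/3)) = N*(15 + 5) = N*20 = 20*N)
L(q(-1), 36) + 4583 = 20*(-1) + 4583 = -20 + 4583 = 4563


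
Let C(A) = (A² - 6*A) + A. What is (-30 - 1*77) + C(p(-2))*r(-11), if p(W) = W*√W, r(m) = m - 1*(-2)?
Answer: -35 - 90*I*√2 ≈ -35.0 - 127.28*I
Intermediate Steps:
r(m) = 2 + m (r(m) = m + 2 = 2 + m)
p(W) = W^(3/2)
C(A) = A² - 5*A
(-30 - 1*77) + C(p(-2))*r(-11) = (-30 - 1*77) + ((-2)^(3/2)*(-5 + (-2)^(3/2)))*(2 - 11) = (-30 - 77) + ((-2*I*√2)*(-5 - 2*I*√2))*(-9) = -107 - 2*I*√2*(-5 - 2*I*√2)*(-9) = -107 + 18*I*√2*(-5 - 2*I*√2)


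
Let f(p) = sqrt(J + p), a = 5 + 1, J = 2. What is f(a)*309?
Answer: 618*sqrt(2) ≈ 873.98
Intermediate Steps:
a = 6
f(p) = sqrt(2 + p)
f(a)*309 = sqrt(2 + 6)*309 = sqrt(8)*309 = (2*sqrt(2))*309 = 618*sqrt(2)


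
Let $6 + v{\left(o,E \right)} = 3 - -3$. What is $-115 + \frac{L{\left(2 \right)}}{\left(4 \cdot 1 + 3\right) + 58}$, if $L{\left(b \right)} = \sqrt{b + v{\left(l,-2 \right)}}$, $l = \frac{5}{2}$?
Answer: $-115 + \frac{\sqrt{2}}{65} \approx -114.98$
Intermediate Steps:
$l = \frac{5}{2}$ ($l = 5 \cdot \frac{1}{2} = \frac{5}{2} \approx 2.5$)
$v{\left(o,E \right)} = 0$ ($v{\left(o,E \right)} = -6 + \left(3 - -3\right) = -6 + \left(3 + 3\right) = -6 + 6 = 0$)
$L{\left(b \right)} = \sqrt{b}$ ($L{\left(b \right)} = \sqrt{b + 0} = \sqrt{b}$)
$-115 + \frac{L{\left(2 \right)}}{\left(4 \cdot 1 + 3\right) + 58} = -115 + \frac{\sqrt{2}}{\left(4 \cdot 1 + 3\right) + 58} = -115 + \frac{\sqrt{2}}{\left(4 + 3\right) + 58} = -115 + \frac{\sqrt{2}}{7 + 58} = -115 + \frac{\sqrt{2}}{65}$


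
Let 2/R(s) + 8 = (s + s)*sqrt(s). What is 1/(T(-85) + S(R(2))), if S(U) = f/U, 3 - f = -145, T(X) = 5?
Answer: -587/169337 - 296*sqrt(2)/169337 ≈ -0.0059385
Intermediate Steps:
f = 148 (f = 3 - 1*(-145) = 3 + 145 = 148)
R(s) = 2/(-8 + 2*s**(3/2)) (R(s) = 2/(-8 + (s + s)*sqrt(s)) = 2/(-8 + (2*s)*sqrt(s)) = 2/(-8 + 2*s**(3/2)))
S(U) = 148/U
1/(T(-85) + S(R(2))) = 1/(5 + 148/(1/(-4 + 2**(3/2)))) = 1/(5 + 148/(1/(-4 + 2*sqrt(2)))) = 1/(5 + 148*(-4 + 2*sqrt(2))) = 1/(5 + (-592 + 296*sqrt(2))) = 1/(-587 + 296*sqrt(2))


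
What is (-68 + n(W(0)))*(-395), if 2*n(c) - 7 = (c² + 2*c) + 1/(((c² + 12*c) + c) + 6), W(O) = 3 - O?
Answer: 2431225/108 ≈ 22511.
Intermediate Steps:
n(c) = 7/2 + c + c²/2 + 1/(2*(6 + c² + 13*c)) (n(c) = 7/2 + ((c² + 2*c) + 1/(((c² + 12*c) + c) + 6))/2 = 7/2 + ((c² + 2*c) + 1/((c² + 13*c) + 6))/2 = 7/2 + ((c² + 2*c) + 1/(6 + c² + 13*c))/2 = 7/2 + (c² + 1/(6 + c² + 13*c) + 2*c)/2 = 7/2 + (c + c²/2 + 1/(2*(6 + c² + 13*c))) = 7/2 + c + c²/2 + 1/(2*(6 + c² + 13*c)))
(-68 + n(W(0)))*(-395) = (-68 + (43 + (3 - 1*0)⁴ + 15*(3 - 1*0)³ + 39*(3 - 1*0)² + 103*(3 - 1*0))/(2*(6 + (3 - 1*0)² + 13*(3 - 1*0))))*(-395) = (-68 + (43 + (3 + 0)⁴ + 15*(3 + 0)³ + 39*(3 + 0)² + 103*(3 + 0))/(2*(6 + (3 + 0)² + 13*(3 + 0))))*(-395) = (-68 + (43 + 3⁴ + 15*3³ + 39*3² + 103*3)/(2*(6 + 3² + 13*3)))*(-395) = (-68 + (43 + 81 + 15*27 + 39*9 + 309)/(2*(6 + 9 + 39)))*(-395) = (-68 + (½)*(43 + 81 + 405 + 351 + 309)/54)*(-395) = (-68 + (½)*(1/54)*1189)*(-395) = (-68 + 1189/108)*(-395) = -6155/108*(-395) = 2431225/108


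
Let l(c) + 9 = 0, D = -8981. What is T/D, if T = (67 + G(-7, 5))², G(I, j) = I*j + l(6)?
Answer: -529/8981 ≈ -0.058902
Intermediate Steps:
l(c) = -9 (l(c) = -9 + 0 = -9)
G(I, j) = -9 + I*j (G(I, j) = I*j - 9 = -9 + I*j)
T = 529 (T = (67 + (-9 - 7*5))² = (67 + (-9 - 35))² = (67 - 44)² = 23² = 529)
T/D = 529/(-8981) = 529*(-1/8981) = -529/8981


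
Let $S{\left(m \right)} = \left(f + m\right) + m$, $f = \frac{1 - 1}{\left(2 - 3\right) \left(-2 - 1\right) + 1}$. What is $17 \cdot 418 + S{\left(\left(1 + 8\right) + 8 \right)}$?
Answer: $7140$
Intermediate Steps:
$f = 0$ ($f = \frac{0}{\left(-1\right) \left(-3\right) + 1} = \frac{0}{3 + 1} = \frac{0}{4} = 0 \cdot \frac{1}{4} = 0$)
$S{\left(m \right)} = 2 m$ ($S{\left(m \right)} = \left(0 + m\right) + m = m + m = 2 m$)
$17 \cdot 418 + S{\left(\left(1 + 8\right) + 8 \right)} = 17 \cdot 418 + 2 \left(\left(1 + 8\right) + 8\right) = 7106 + 2 \left(9 + 8\right) = 7106 + 2 \cdot 17 = 7106 + 34 = 7140$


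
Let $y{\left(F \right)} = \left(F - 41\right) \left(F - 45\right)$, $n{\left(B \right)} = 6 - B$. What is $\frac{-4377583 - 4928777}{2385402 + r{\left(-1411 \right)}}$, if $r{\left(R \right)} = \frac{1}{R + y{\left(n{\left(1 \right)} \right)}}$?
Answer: $- \frac{269884440}{69176659} \approx -3.9014$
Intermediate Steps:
$y{\left(F \right)} = \left(-45 + F\right) \left(-41 + F\right)$ ($y{\left(F \right)} = \left(-41 + F\right) \left(-45 + F\right) = \left(-45 + F\right) \left(-41 + F\right)$)
$r{\left(R \right)} = \frac{1}{1440 + R}$ ($r{\left(R \right)} = \frac{1}{R + \left(1845 + \left(6 - 1\right)^{2} - 86 \left(6 - 1\right)\right)} = \frac{1}{R + \left(1845 + 5^{2} - 430\right)} = \frac{1}{R + \left(1845 + 25 - 430\right)} = \frac{1}{R + 1440} = \frac{1}{1440 + R}$)
$\frac{-4377583 - 4928777}{2385402 + r{\left(-1411 \right)}} = \frac{-4377583 - 4928777}{2385402 + \frac{1}{1440 - 1411}} = - \frac{9306360}{2385402 + \frac{1}{29}} = - \frac{9306360}{\frac{69176659}{29}} = \left(-9306360\right) \frac{29}{69176659} = - \frac{269884440}{69176659}$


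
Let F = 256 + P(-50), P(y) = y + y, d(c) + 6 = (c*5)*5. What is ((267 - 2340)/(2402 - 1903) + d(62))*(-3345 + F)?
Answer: -2450373387/499 ≈ -4.9106e+6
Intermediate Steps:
d(c) = -6 + 25*c (d(c) = -6 + (c*5)*5 = -6 + (5*c)*5 = -6 + 25*c)
P(y) = 2*y
F = 156 (F = 256 + 2*(-50) = 256 - 100 = 156)
((267 - 2340)/(2402 - 1903) + d(62))*(-3345 + F) = ((267 - 2340)/(2402 - 1903) + (-6 + 25*62))*(-3345 + 156) = (-2073/499 + (-6 + 1550))*(-3189) = (-2073*1/499 + 1544)*(-3189) = (-2073/499 + 1544)*(-3189) = (768383/499)*(-3189) = -2450373387/499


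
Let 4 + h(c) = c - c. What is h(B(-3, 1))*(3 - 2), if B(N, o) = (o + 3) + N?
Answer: -4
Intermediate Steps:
B(N, o) = 3 + N + o (B(N, o) = (3 + o) + N = 3 + N + o)
h(c) = -4 (h(c) = -4 + (c - c) = -4 + 0 = -4)
h(B(-3, 1))*(3 - 2) = -4*(3 - 2) = -4*1 = -4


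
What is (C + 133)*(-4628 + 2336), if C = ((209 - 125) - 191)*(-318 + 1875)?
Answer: 381540072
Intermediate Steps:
C = -166599 (C = (84 - 191)*1557 = -107*1557 = -166599)
(C + 133)*(-4628 + 2336) = (-166599 + 133)*(-4628 + 2336) = -166466*(-2292) = 381540072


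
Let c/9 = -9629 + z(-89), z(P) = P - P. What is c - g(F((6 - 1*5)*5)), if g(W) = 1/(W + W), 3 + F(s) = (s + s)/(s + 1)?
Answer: -693285/8 ≈ -86661.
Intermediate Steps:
z(P) = 0
F(s) = -3 + 2*s/(1 + s) (F(s) = -3 + (s + s)/(s + 1) = -3 + (2*s)/(1 + s) = -3 + 2*s/(1 + s))
c = -86661 (c = 9*(-9629 + 0) = 9*(-9629) = -86661)
g(W) = 1/(2*W)
c - g(F((6 - 1*5)*5)) = -86661 - 1/(2*((-3 - (6 - 1*5)*5)/(1 + (6 - 1*5)*5))) = -86661 - 1/(2*((-3 - (6 - 5)*5)/(1 + (6 - 5)*5))) = -86661 - 1/(2*((-3 - 5)/(1 + 1*5))) = -86661 - 1/(2*((-3 - 1*5)/(1 + 5))) = -86661 - 1/(2*((-3 - 5)/6)) = -86661 - 1/(2*((⅙)*(-8))) = -86661 - 1/(2*(-4/3)) = -86661 - (-3)/(2*4) = -86661 - 1*(-3/8) = -86661 + 3/8 = -693285/8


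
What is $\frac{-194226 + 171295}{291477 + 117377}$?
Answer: $- \frac{22931}{408854} \approx -0.056086$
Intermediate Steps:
$\frac{-194226 + 171295}{291477 + 117377} = - \frac{22931}{408854}$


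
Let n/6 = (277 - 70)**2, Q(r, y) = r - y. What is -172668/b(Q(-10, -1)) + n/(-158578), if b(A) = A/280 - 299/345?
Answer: 2300013662139/11972639 ≈ 1.9211e+5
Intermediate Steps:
b(A) = -13/15 + A/280 (b(A) = A*(1/280) - 299*1/345 = A/280 - 13/15 = -13/15 + A/280)
n = 257094 (n = 6*(277 - 70)**2 = 6*207**2 = 6*42849 = 257094)
-172668/b(Q(-10, -1)) + n/(-158578) = -172668/(-13/15 + (-10 - 1*(-1))/280) + 257094/(-158578) = -172668/(-13/15 + (-10 + 1)/280) + 257094*(-1/158578) = -172668/(-13/15 + (1/280)*(-9)) - 128547/79289 = -172668/(-13/15 - 9/280) - 128547/79289 = -172668/(-151/168) - 128547/79289 = -172668*(-168/151) - 128547/79289 = 29008224/151 - 128547/79289 = 2300013662139/11972639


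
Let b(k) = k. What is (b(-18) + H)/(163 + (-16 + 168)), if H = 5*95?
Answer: 457/315 ≈ 1.4508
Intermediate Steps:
H = 475
(b(-18) + H)/(163 + (-16 + 168)) = (-18 + 475)/(163 + (-16 + 168)) = 457/(163 + 152) = 457/315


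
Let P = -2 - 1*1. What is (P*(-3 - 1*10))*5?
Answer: 195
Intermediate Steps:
P = -3 (P = -2 - 1 = -3)
(P*(-3 - 1*10))*5 = -3*(-3 - 1*10)*5 = -3*(-3 - 10)*5 = -3*(-13)*5 = 39*5 = 195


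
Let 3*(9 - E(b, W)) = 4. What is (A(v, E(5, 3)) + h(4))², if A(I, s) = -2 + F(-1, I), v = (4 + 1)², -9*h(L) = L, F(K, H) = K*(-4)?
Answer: 196/81 ≈ 2.4198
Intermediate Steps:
F(K, H) = -4*K
h(L) = -L/9
v = 25 (v = 5² = 25)
E(b, W) = 23/3 (E(b, W) = 9 - ⅓*4 = 9 - 4/3 = 23/3)
A(I, s) = 2 (A(I, s) = -2 - 4*(-1) = -2 + 4 = 2)
(A(v, E(5, 3)) + h(4))² = (2 - ⅑*4)² = (2 - 4/9)² = (14/9)² = 196/81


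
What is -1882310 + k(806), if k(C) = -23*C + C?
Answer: -1900042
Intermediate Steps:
k(C) = -22*C
-1882310 + k(806) = -1882310 - 22*806 = -1882310 - 17732 = -1900042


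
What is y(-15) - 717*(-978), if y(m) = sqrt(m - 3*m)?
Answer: 701226 + sqrt(30) ≈ 7.0123e+5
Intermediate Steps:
y(m) = sqrt(2)*sqrt(-m) (y(m) = sqrt(-2*m) = sqrt(2)*sqrt(-m))
y(-15) - 717*(-978) = sqrt(2)*sqrt(-1*(-15)) - 717*(-978) = sqrt(2)*sqrt(15) + 701226 = sqrt(30) + 701226 = 701226 + sqrt(30)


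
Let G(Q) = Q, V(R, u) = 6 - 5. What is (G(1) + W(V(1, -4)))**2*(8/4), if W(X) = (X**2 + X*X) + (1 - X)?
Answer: 18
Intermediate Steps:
V(R, u) = 1
W(X) = 1 - X + 2*X**2 (W(X) = (X**2 + X**2) + (1 - X) = 2*X**2 + (1 - X) = 1 - X + 2*X**2)
(G(1) + W(V(1, -4)))**2*(8/4) = (1 + (1 - 1*1 + 2*1**2))**2*(8/4) = (1 + (1 - 1 + 2*1))**2*(8*(1/4)) = (1 + (1 - 1 + 2))**2*2 = (1 + 2)**2*2 = 3**2*2 = 9*2 = 18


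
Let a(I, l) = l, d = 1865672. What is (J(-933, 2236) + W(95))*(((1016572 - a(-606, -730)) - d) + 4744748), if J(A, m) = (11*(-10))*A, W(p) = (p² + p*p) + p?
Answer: 470585052950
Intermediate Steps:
W(p) = p + 2*p² (W(p) = (p² + p²) + p = 2*p² + p = p + 2*p²)
J(A, m) = -110*A
(J(-933, 2236) + W(95))*(((1016572 - a(-606, -730)) - d) + 4744748) = (-110*(-933) + 95*(1 + 2*95))*(((1016572 - 1*(-730)) - 1*1865672) + 4744748) = (102630 + 95*(1 + 190))*(((1016572 + 730) - 1865672) + 4744748) = (102630 + 95*191)*((1017302 - 1865672) + 4744748) = (102630 + 18145)*(-848370 + 4744748) = 120775*3896378 = 470585052950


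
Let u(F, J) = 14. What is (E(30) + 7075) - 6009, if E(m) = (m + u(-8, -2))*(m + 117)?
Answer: 7534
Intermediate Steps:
E(m) = (14 + m)*(117 + m) (E(m) = (m + 14)*(m + 117) = (14 + m)*(117 + m))
(E(30) + 7075) - 6009 = ((1638 + 30**2 + 131*30) + 7075) - 6009 = ((1638 + 900 + 3930) + 7075) - 6009 = (6468 + 7075) - 6009 = 13543 - 6009 = 7534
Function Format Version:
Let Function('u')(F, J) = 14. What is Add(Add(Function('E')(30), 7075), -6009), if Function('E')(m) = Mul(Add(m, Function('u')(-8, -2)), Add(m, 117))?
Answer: 7534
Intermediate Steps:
Function('E')(m) = Mul(Add(14, m), Add(117, m)) (Function('E')(m) = Mul(Add(m, 14), Add(m, 117)) = Mul(Add(14, m), Add(117, m)))
Add(Add(Function('E')(30), 7075), -6009) = Add(Add(Add(1638, Pow(30, 2), Mul(131, 30)), 7075), -6009) = Add(Add(Add(1638, 900, 3930), 7075), -6009) = Add(Add(6468, 7075), -6009) = Add(13543, -6009) = 7534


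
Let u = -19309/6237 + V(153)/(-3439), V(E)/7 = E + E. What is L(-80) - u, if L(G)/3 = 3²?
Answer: 658887466/21449043 ≈ 30.719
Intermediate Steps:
V(E) = 14*E (V(E) = 7*(E + E) = 7*(2*E) = 14*E)
L(G) = 27 (L(G) = 3*3² = 3*9 = 27)
u = -79763305/21449043 (u = -19309/6237 + (14*153)/(-3439) = -19309*1/6237 + 2142*(-1/3439) = -19309/6237 - 2142/3439 = -79763305/21449043 ≈ -3.7187)
L(-80) - u = 27 - 1*(-79763305/21449043) = 27 + 79763305/21449043 = 658887466/21449043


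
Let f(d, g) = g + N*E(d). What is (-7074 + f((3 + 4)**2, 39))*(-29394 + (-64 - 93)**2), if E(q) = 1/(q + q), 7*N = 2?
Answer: 11449703980/343 ≈ 3.3381e+7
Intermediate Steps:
N = 2/7 (N = (1/7)*2 = 2/7 ≈ 0.28571)
E(q) = 1/(2*q)
f(d, g) = g + 1/(7*d) (f(d, g) = g + 2*(1/(2*d))/7 = g + 1/(7*d))
(-7074 + f((3 + 4)**2, 39))*(-29394 + (-64 - 93)**2) = (-7074 + (39 + 1/(7*((3 + 4)**2))))*(-29394 + (-64 - 93)**2) = (-7074 + (39 + 1/(7*(7**2))))*(-29394 + (-157)**2) = (-7074 + (39 + (1/7)/49))*(-29394 + 24649) = (-7074 + (39 + (1/7)*(1/49)))*(-4745) = (-7074 + (39 + 1/343))*(-4745) = (-7074 + 13378/343)*(-4745) = -2413004/343*(-4745) = 11449703980/343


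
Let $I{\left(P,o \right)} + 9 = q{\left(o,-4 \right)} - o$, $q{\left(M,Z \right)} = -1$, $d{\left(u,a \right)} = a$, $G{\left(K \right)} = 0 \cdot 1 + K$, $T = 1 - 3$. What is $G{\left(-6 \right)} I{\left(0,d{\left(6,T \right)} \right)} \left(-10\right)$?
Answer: $-480$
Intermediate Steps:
$T = -2$
$G{\left(K \right)} = K$ ($G{\left(K \right)} = 0 + K = K$)
$I{\left(P,o \right)} = -10 - o$ ($I{\left(P,o \right)} = -9 - \left(1 + o\right) = -10 - o$)
$G{\left(-6 \right)} I{\left(0,d{\left(6,T \right)} \right)} \left(-10\right) = - 6 \left(-10 - -2\right) \left(-10\right) = - 6 \left(-10 + 2\right) \left(-10\right) = \left(-6\right) \left(-8\right) \left(-10\right) = 48 \left(-10\right) = -480$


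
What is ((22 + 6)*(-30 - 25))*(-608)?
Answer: 936320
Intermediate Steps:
((22 + 6)*(-30 - 25))*(-608) = (28*(-55))*(-608) = -1540*(-608) = 936320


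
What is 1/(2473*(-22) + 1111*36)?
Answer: -1/14410 ≈ -6.9396e-5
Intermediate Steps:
1/(2473*(-22) + 1111*36) = 1/(-54406 + 39996) = 1/(-14410) = -1/14410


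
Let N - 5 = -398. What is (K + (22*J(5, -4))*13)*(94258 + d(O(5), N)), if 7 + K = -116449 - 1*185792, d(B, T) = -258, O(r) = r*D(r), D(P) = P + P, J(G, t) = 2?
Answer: -28357544000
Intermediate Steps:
D(P) = 2*P
O(r) = 2*r**2 (O(r) = r*(2*r) = 2*r**2)
N = -393 (N = 5 - 398 = -393)
K = -302248 (K = -7 + (-116449 - 1*185792) = -7 + (-116449 - 185792) = -7 - 302241 = -302248)
(K + (22*J(5, -4))*13)*(94258 + d(O(5), N)) = (-302248 + (22*2)*13)*(94258 - 258) = (-302248 + 44*13)*94000 = (-302248 + 572)*94000 = -301676*94000 = -28357544000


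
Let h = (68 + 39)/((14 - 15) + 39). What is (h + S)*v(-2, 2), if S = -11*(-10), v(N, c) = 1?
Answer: 4287/38 ≈ 112.82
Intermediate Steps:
S = 110
h = 107/38 (h = 107/(-1 + 39) = 107/38 ≈ 2.8158)
(h + S)*v(-2, 2) = (107/38 + 110)*1 = (4287/38)*1 = 4287/38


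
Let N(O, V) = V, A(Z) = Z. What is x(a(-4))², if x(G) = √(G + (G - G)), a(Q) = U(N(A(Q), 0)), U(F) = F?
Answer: 0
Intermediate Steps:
a(Q) = 0
x(G) = √G (x(G) = √(G + 0) = √G)
x(a(-4))² = (√0)² = 0² = 0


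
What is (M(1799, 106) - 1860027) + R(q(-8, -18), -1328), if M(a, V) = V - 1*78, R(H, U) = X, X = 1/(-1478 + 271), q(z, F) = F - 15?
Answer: -2245018794/1207 ≈ -1.8600e+6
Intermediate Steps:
q(z, F) = -15 + F
X = -1/1207 (X = 1/(-1207) = -1/1207 ≈ -0.00082850)
R(H, U) = -1/1207
M(a, V) = -78 + V (M(a, V) = V - 78 = -78 + V)
(M(1799, 106) - 1860027) + R(q(-8, -18), -1328) = ((-78 + 106) - 1860027) - 1/1207 = (28 - 1860027) - 1/1207 = -1859999 - 1/1207 = -2245018794/1207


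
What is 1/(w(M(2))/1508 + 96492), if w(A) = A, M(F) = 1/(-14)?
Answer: 21112/2037139103 ≈ 1.0364e-5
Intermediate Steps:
M(F) = -1/14
1/(w(M(2))/1508 + 96492) = 1/(-1/14/1508 + 96492) = 1/(-1/14*1/1508 + 96492) = 1/(-1/21112 + 96492) = 1/(2037139103/21112) = 21112/2037139103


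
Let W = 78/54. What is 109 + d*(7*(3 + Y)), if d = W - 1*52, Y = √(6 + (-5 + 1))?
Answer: -2858/3 - 3185*√2/9 ≈ -1453.1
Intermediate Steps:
Y = √2 (Y = √(6 - 4) = √2 ≈ 1.4142)
W = 13/9 (W = 78*(1/54) = 13/9 ≈ 1.4444)
d = -455/9 (d = 13/9 - 1*52 = 13/9 - 52 = -455/9 ≈ -50.556)
109 + d*(7*(3 + Y)) = 109 - 3185*(3 + √2)/9 = 109 - 455*(21 + 7*√2)/9 = 109 + (-3185/3 - 3185*√2/9) = -2858/3 - 3185*√2/9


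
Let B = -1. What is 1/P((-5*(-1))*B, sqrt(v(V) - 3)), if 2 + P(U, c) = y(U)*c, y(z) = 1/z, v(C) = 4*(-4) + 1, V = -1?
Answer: -25/59 + 15*I*sqrt(2)/118 ≈ -0.42373 + 0.17977*I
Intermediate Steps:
v(C) = -15 (v(C) = -16 + 1 = -15)
P(U, c) = -2 + c/U
1/P((-5*(-1))*B, sqrt(v(V) - 3)) = 1/(-2 + sqrt(-15 - 3)/((-5*(-1)*(-1)))) = 1/(-2 + sqrt(-18)/((5*(-1)))) = 1/(-2 + (3*I*sqrt(2))/(-5)) = 1/(-2 + (3*I*sqrt(2))*(-1/5)) = 1/(-2 - 3*I*sqrt(2)/5)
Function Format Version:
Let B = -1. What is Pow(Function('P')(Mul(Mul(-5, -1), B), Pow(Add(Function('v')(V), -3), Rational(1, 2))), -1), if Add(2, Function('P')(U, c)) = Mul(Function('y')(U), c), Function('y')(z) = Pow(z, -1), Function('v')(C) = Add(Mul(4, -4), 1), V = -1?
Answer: Add(Rational(-25, 59), Mul(Rational(15, 118), I, Pow(2, Rational(1, 2)))) ≈ Add(-0.42373, Mul(0.17977, I))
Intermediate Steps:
Function('v')(C) = -15 (Function('v')(C) = Add(-16, 1) = -15)
Function('P')(U, c) = Add(-2, Mul(c, Pow(U, -1))) (Function('P')(U, c) = Add(-2, Mul(Pow(U, -1), c)) = Add(-2, Mul(c, Pow(U, -1))))
Pow(Function('P')(Mul(Mul(-5, -1), B), Pow(Add(Function('v')(V), -3), Rational(1, 2))), -1) = Pow(Add(-2, Mul(Pow(Add(-15, -3), Rational(1, 2)), Pow(Mul(Mul(-5, -1), -1), -1))), -1) = Pow(Add(-2, Mul(Pow(-18, Rational(1, 2)), Pow(Mul(5, -1), -1))), -1) = Pow(Add(-2, Mul(Mul(3, I, Pow(2, Rational(1, 2))), Pow(-5, -1))), -1) = Pow(Add(-2, Mul(Mul(3, I, Pow(2, Rational(1, 2))), Rational(-1, 5))), -1) = Pow(Add(-2, Mul(Rational(-3, 5), I, Pow(2, Rational(1, 2)))), -1)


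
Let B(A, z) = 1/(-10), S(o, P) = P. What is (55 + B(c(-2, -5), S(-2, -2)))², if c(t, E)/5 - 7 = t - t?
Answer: 301401/100 ≈ 3014.0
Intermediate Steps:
c(t, E) = 35 (c(t, E) = 35 + 5*(t - t) = 35 + 5*0 = 35 + 0 = 35)
B(A, z) = -⅒
(55 + B(c(-2, -5), S(-2, -2)))² = (55 - ⅒)² = (549/10)² = 301401/100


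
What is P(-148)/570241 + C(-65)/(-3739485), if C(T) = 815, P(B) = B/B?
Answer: -92201386/426481533177 ≈ -0.00021619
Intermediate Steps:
P(B) = 1
P(-148)/570241 + C(-65)/(-3739485) = 1/570241 + 815/(-3739485) = 1*(1/570241) + 815*(-1/3739485) = 1/570241 - 163/747897 = -92201386/426481533177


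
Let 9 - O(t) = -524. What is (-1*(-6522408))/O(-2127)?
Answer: 6522408/533 ≈ 12237.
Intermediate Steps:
O(t) = 533 (O(t) = 9 - 1*(-524) = 9 + 524 = 533)
(-1*(-6522408))/O(-2127) = -1*(-6522408)/533 = 6522408*(1/533) = 6522408/533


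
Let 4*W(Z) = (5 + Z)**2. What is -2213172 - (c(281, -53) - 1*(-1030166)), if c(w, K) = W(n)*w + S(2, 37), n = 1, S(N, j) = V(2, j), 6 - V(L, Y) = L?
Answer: -3245871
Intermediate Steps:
V(L, Y) = 6 - L
S(N, j) = 4 (S(N, j) = 6 - 1*2 = 6 - 2 = 4)
W(Z) = (5 + Z)**2/4
c(w, K) = 4 + 9*w (c(w, K) = ((5 + 1)**2/4)*w + 4 = ((1/4)*6**2)*w + 4 = ((1/4)*36)*w + 4 = 9*w + 4 = 4 + 9*w)
-2213172 - (c(281, -53) - 1*(-1030166)) = -2213172 - ((4 + 9*281) - 1*(-1030166)) = -2213172 - ((4 + 2529) + 1030166) = -2213172 - (2533 + 1030166) = -2213172 - 1*1032699 = -2213172 - 1032699 = -3245871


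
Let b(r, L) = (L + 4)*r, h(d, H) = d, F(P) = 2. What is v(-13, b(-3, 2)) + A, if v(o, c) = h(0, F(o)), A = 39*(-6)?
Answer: -234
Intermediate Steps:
b(r, L) = r*(4 + L) (b(r, L) = (4 + L)*r = r*(4 + L))
A = -234
v(o, c) = 0
v(-13, b(-3, 2)) + A = 0 - 234 = -234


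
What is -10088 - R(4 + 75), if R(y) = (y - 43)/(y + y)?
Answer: -796970/79 ≈ -10088.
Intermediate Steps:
R(y) = (-43 + y)/(2*y) (R(y) = (-43 + y)/((2*y)) = (-43 + y)*(1/(2*y)) = (-43 + y)/(2*y))
-10088 - R(4 + 75) = -10088 - (-43 + (4 + 75))/(2*(4 + 75)) = -10088 - (-43 + 79)/(2*79) = -10088 - 36/(2*79) = -10088 - 1*18/79 = -10088 - 18/79 = -796970/79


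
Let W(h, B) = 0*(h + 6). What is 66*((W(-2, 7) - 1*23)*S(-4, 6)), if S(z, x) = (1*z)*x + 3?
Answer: 31878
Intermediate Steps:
W(h, B) = 0 (W(h, B) = 0*(6 + h) = 0)
S(z, x) = 3 + x*z (S(z, x) = z*x + 3 = x*z + 3 = 3 + x*z)
66*((W(-2, 7) - 1*23)*S(-4, 6)) = 66*((0 - 1*23)*(3 + 6*(-4))) = 66*((0 - 23)*(3 - 24)) = 66*(-23*(-21)) = 66*483 = 31878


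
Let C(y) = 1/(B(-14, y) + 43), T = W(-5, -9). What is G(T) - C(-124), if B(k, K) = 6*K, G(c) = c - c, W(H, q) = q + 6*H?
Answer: 1/701 ≈ 0.0014265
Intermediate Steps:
T = -39 (T = -9 + 6*(-5) = -9 - 30 = -39)
G(c) = 0
C(y) = 1/(43 + 6*y) (C(y) = 1/(6*y + 43) = 1/(43 + 6*y))
G(T) - C(-124) = 0 - 1/(43 + 6*(-124)) = 0 - 1/(43 - 744) = 0 - 1/(-701) = 0 - 1*(-1/701) = 0 + 1/701 = 1/701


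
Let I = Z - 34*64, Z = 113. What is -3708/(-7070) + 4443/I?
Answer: -11881203/7292705 ≈ -1.6292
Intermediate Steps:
I = -2063 (I = 113 - 34*64 = 113 - 2176 = -2063)
-3708/(-7070) + 4443/I = -3708/(-7070) + 4443/(-2063) = -3708*(-1/7070) + 4443*(-1/2063) = 1854/3535 - 4443/2063 = -11881203/7292705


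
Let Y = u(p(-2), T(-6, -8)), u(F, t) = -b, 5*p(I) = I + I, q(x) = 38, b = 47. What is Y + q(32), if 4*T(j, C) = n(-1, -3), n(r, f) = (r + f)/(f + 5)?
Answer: -9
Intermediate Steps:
n(r, f) = (f + r)/(5 + f)
p(I) = 2*I/5 (p(I) = (I + I)/5 = (2*I)/5 = 2*I/5)
T(j, C) = -1/2 (T(j, C) = ((-3 - 1)/(5 - 3))/4 = (-4/2)/4 = ((1/2)*(-4))/4 = (1/4)*(-2) = -1/2)
u(F, t) = -47 (u(F, t) = -1*47 = -47)
Y = -47
Y + q(32) = -47 + 38 = -9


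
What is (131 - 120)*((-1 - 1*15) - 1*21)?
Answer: -407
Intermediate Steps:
(131 - 120)*((-1 - 1*15) - 1*21) = 11*((-1 - 15) - 21) = 11*(-16 - 21) = 11*(-37) = -407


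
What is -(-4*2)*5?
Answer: 40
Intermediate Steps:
-(-4*2)*5 = -(-8)*5 = -1*(-40) = 40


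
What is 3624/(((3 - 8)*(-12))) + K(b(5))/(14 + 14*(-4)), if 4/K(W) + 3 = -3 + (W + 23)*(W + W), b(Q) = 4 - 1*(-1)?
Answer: 868849/14385 ≈ 60.400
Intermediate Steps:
b(Q) = 5 (b(Q) = 4 + 1 = 5)
K(W) = 4/(-6 + 2*W*(23 + W)) (K(W) = 4/(-3 + (-3 + (W + 23)*(W + W))) = 4/(-3 + (-3 + (23 + W)*(2*W))) = 4/(-3 + (-3 + 2*W*(23 + W))) = 4/(-6 + 2*W*(23 + W)))
3624/(((3 - 8)*(-12))) + K(b(5))/(14 + 14*(-4)) = 3624/(((3 - 8)*(-12))) + (2/(-3 + 5**2 + 23*5))/(14 + 14*(-4)) = 3624/((-5*(-12))) + (2/(-3 + 25 + 115))/(14 - 56) = 3624/60 + (2/137)/(-42) = 3624*(1/60) + (2*(1/137))*(-1/42) = 302/5 + (2/137)*(-1/42) = 302/5 - 1/2877 = 868849/14385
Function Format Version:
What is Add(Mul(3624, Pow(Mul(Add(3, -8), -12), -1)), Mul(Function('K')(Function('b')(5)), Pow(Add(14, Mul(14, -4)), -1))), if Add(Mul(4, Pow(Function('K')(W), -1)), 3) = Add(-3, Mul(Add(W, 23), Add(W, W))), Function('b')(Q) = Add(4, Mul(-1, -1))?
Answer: Rational(868849, 14385) ≈ 60.400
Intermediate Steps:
Function('b')(Q) = 5 (Function('b')(Q) = Add(4, 1) = 5)
Function('K')(W) = Mul(4, Pow(Add(-6, Mul(2, W, Add(23, W))), -1)) (Function('K')(W) = Mul(4, Pow(Add(-3, Add(-3, Mul(Add(W, 23), Add(W, W)))), -1)) = Mul(4, Pow(Add(-3, Add(-3, Mul(Add(23, W), Mul(2, W)))), -1)) = Mul(4, Pow(Add(-3, Add(-3, Mul(2, W, Add(23, W)))), -1)) = Mul(4, Pow(Add(-6, Mul(2, W, Add(23, W))), -1)))
Add(Mul(3624, Pow(Mul(Add(3, -8), -12), -1)), Mul(Function('K')(Function('b')(5)), Pow(Add(14, Mul(14, -4)), -1))) = Add(Mul(3624, Pow(Mul(Add(3, -8), -12), -1)), Mul(Mul(2, Pow(Add(-3, Pow(5, 2), Mul(23, 5)), -1)), Pow(Add(14, Mul(14, -4)), -1))) = Add(Mul(3624, Pow(Mul(-5, -12), -1)), Mul(Mul(2, Pow(Add(-3, 25, 115), -1)), Pow(Add(14, -56), -1))) = Add(Mul(3624, Pow(60, -1)), Mul(Mul(2, Pow(137, -1)), Pow(-42, -1))) = Add(Mul(3624, Rational(1, 60)), Mul(Mul(2, Rational(1, 137)), Rational(-1, 42))) = Add(Rational(302, 5), Mul(Rational(2, 137), Rational(-1, 42))) = Add(Rational(302, 5), Rational(-1, 2877)) = Rational(868849, 14385)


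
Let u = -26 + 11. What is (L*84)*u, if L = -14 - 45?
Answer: 74340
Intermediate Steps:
L = -59
u = -15
(L*84)*u = -59*84*(-15) = -4956*(-15) = 74340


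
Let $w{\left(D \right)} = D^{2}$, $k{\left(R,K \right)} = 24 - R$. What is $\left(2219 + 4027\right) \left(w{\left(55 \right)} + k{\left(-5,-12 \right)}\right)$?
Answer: $19075284$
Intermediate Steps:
$\left(2219 + 4027\right) \left(w{\left(55 \right)} + k{\left(-5,-12 \right)}\right) = \left(2219 + 4027\right) \left(55^{2} + \left(24 - -5\right)\right) = 6246 \left(3025 + \left(24 + 5\right)\right) = 6246 \left(3025 + 29\right) = 6246 \cdot 3054 = 19075284$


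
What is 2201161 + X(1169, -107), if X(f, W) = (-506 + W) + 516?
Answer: 2201064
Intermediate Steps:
X(f, W) = 10 + W
2201161 + X(1169, -107) = 2201161 + (10 - 107) = 2201161 - 97 = 2201064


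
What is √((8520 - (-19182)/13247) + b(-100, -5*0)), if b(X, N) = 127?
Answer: √1517655682777/13247 ≈ 92.997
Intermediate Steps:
√((8520 - (-19182)/13247) + b(-100, -5*0)) = √((8520 - (-19182)/13247) + 127) = √((8520 - 1*(-19182/13247)) + 127) = √((8520 + 19182/13247) + 127) = √(112883622/13247 + 127) = √(114565991/13247) = √1517655682777/13247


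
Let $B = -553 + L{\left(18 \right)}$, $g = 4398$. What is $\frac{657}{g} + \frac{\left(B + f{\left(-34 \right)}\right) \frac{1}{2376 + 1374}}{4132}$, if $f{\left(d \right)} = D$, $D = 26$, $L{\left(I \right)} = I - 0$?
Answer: $\frac{1696329403}{11357835000} \approx 0.14935$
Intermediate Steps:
$L{\left(I \right)} = I$ ($L{\left(I \right)} = I + 0 = I$)
$B = -535$ ($B = -553 + 18 = -535$)
$f{\left(d \right)} = 26$
$\frac{657}{g} + \frac{\left(B + f{\left(-34 \right)}\right) \frac{1}{2376 + 1374}}{4132} = \frac{657}{4398} + \frac{\left(-535 + 26\right) \frac{1}{2376 + 1374}}{4132} = 657 \cdot \frac{1}{4398} + - \frac{509}{3750} \cdot \frac{1}{4132} = \frac{219}{1466} + \left(-509\right) \frac{1}{3750} \cdot \frac{1}{4132} = \frac{219}{1466} - \frac{509}{15495000} = \frac{1696329403}{11357835000}$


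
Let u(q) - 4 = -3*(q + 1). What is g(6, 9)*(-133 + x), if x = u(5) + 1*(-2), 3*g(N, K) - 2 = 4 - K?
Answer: 149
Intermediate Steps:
g(N, K) = 2 - K/3 (g(N, K) = ⅔ + (4 - K)/3 = ⅔ + (4/3 - K/3) = 2 - K/3)
u(q) = 1 - 3*q (u(q) = 4 - 3*(q + 1) = 4 - 3*(1 + q) = 4 + (-3 - 3*q) = 1 - 3*q)
x = -16 (x = (1 - 3*5) + 1*(-2) = (1 - 15) - 2 = -14 - 2 = -16)
g(6, 9)*(-133 + x) = (2 - ⅓*9)*(-133 - 16) = (2 - 3)*(-149) = -1*(-149) = 149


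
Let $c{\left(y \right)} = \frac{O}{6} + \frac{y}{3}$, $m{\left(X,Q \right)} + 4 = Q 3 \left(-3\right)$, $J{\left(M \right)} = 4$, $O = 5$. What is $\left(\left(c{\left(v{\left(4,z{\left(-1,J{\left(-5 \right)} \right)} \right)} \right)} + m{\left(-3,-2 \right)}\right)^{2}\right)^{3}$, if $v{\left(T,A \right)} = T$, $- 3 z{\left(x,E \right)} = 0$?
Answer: $\frac{832972004929}{46656} \approx 1.7853 \cdot 10^{7}$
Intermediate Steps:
$z{\left(x,E \right)} = 0$ ($z{\left(x,E \right)} = \left(- \frac{1}{3}\right) 0 = 0$)
$m{\left(X,Q \right)} = -4 - 9 Q$ ($m{\left(X,Q \right)} = -4 + Q 3 \left(-3\right) = -4 + 3 Q \left(-3\right) = -4 - 9 Q$)
$c{\left(y \right)} = \frac{5}{6} + \frac{y}{3}$
$\left(\left(c{\left(v{\left(4,z{\left(-1,J{\left(-5 \right)} \right)} \right)} \right)} + m{\left(-3,-2 \right)}\right)^{2}\right)^{3} = \left(\left(\left(\frac{5}{6} + \frac{1}{3} \cdot 4\right) - -14\right)^{2}\right)^{3} = \left(\left(\left(\frac{5}{6} + \frac{4}{3}\right) + \left(-4 + 18\right)\right)^{2}\right)^{3} = \left(\left(\frac{13}{6} + 14\right)^{2}\right)^{3} = \left(\left(\frac{97}{6}\right)^{2}\right)^{3} = \left(\frac{9409}{36}\right)^{3} = \frac{832972004929}{46656}$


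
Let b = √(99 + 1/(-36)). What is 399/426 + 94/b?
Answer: 133/142 + 564*√3563/3563 ≈ 10.385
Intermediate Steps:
b = √3563/6 (b = √(99 - 1/36) = √(3563/36) = √3563/6 ≈ 9.9485)
399/426 + 94/b = 399/426 + 94/((√3563/6)) = 399*(1/426) + 94*(6*√3563/3563) = 133/142 + 564*√3563/3563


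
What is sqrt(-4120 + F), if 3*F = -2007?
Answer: I*sqrt(4789) ≈ 69.203*I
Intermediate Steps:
F = -669 (F = (1/3)*(-2007) = -669)
sqrt(-4120 + F) = sqrt(-4120 - 669) = sqrt(-4789) = I*sqrt(4789)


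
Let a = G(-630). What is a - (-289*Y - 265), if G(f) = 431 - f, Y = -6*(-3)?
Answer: 6528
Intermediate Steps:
Y = 18
a = 1061 (a = 431 - 1*(-630) = 431 + 630 = 1061)
a - (-289*Y - 265) = 1061 - (-289*18 - 265) = 1061 - (-5202 - 265) = 1061 - 1*(-5467) = 1061 + 5467 = 6528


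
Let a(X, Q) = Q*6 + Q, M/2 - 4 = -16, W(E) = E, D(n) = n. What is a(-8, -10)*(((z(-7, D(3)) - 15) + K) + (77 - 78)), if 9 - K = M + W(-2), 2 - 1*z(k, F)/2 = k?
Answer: -2590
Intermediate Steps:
z(k, F) = 4 - 2*k
M = -24 (M = 8 + 2*(-16) = 8 - 32 = -24)
a(X, Q) = 7*Q (a(X, Q) = 6*Q + Q = 7*Q)
K = 35 (K = 9 - (-24 - 2) = 9 - 1*(-26) = 9 + 26 = 35)
a(-8, -10)*(((z(-7, D(3)) - 15) + K) + (77 - 78)) = (7*(-10))*((((4 - 2*(-7)) - 15) + 35) + (77 - 78)) = -70*((((4 + 14) - 15) + 35) - 1) = -70*(((18 - 15) + 35) - 1) = -70*((3 + 35) - 1) = -70*(38 - 1) = -70*37 = -2590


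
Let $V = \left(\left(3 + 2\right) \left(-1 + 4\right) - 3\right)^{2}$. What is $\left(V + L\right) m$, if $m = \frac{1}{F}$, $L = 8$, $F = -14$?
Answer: $- \frac{76}{7} \approx -10.857$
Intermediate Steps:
$V = 144$ ($V = \left(5 \cdot 3 - 3\right)^{2} = \left(15 - 3\right)^{2} = 12^{2} = 144$)
$m = - \frac{1}{14}$ ($m = \frac{1}{-14} = - \frac{1}{14} \approx -0.071429$)
$\left(V + L\right) m = \left(144 + 8\right) \left(- \frac{1}{14}\right) = 152 \left(- \frac{1}{14}\right) = - \frac{76}{7}$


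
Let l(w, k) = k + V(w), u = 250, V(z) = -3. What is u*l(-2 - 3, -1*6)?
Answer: -2250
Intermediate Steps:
l(w, k) = -3 + k (l(w, k) = k - 3 = -3 + k)
u*l(-2 - 3, -1*6) = 250*(-3 - 1*6) = 250*(-3 - 6) = 250*(-9) = -2250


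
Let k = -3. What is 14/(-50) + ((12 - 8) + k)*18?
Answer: 443/25 ≈ 17.720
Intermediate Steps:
14/(-50) + ((12 - 8) + k)*18 = 14/(-50) + ((12 - 8) - 3)*18 = 14*(-1/50) + (4 - 3)*18 = -7/25 + 1*18 = -7/25 + 18 = 443/25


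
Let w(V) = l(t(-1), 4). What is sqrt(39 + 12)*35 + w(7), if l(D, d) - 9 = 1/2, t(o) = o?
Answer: 19/2 + 35*sqrt(51) ≈ 259.45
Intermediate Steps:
l(D, d) = 19/2 (l(D, d) = 9 + 1/2 = 19/2)
w(V) = 19/2
sqrt(39 + 12)*35 + w(7) = sqrt(39 + 12)*35 + 19/2 = sqrt(51)*35 + 19/2 = 35*sqrt(51) + 19/2 = 19/2 + 35*sqrt(51)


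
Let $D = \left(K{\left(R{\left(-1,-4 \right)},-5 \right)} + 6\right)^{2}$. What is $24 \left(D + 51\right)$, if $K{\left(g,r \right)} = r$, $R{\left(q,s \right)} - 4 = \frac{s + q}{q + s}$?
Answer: $1248$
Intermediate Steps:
$R{\left(q,s \right)} = 5$ ($R{\left(q,s \right)} = 4 + \frac{s + q}{q + s} = 4 + \frac{q + s}{q + s} = 4 + 1 = 5$)
$D = 1$ ($D = \left(-5 + 6\right)^{2} = 1^{2} = 1$)
$24 \left(D + 51\right) = 24 \left(1 + 51\right) = 24 \cdot 52 = 1248$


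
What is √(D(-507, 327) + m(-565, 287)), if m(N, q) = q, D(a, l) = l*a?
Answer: I*√165502 ≈ 406.82*I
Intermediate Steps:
D(a, l) = a*l
√(D(-507, 327) + m(-565, 287)) = √(-507*327 + 287) = √(-165789 + 287) = √(-165502) = I*√165502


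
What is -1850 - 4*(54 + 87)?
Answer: -2414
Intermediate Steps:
-1850 - 4*(54 + 87) = -1850 - 4*141 = -1850 - 1*564 = -1850 - 564 = -2414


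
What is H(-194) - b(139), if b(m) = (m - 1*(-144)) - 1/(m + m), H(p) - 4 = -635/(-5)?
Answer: -42255/278 ≈ -152.00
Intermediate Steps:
H(p) = 131 (H(p) = 4 - 635/(-5) = 4 - 635*(-1/5) = 4 + 127 = 131)
b(m) = 144 + m - 1/(2*m) (b(m) = (m + 144) - 1/(2*m) = (144 + m) - 1/(2*m) = 144 + m - 1/(2*m))
H(-194) - b(139) = 131 - (144 + 139 - 1/2/139) = 131 - (144 + 139 - 1/2*1/139) = 131 - (144 + 139 - 1/278) = 131 - 1*78673/278 = 131 - 78673/278 = -42255/278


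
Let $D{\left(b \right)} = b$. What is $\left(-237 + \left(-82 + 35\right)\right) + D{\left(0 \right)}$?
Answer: $-284$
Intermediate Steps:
$\left(-237 + \left(-82 + 35\right)\right) + D{\left(0 \right)} = \left(-237 + \left(-82 + 35\right)\right) + 0 = \left(-237 - 47\right) + 0 = -284 + 0 = -284$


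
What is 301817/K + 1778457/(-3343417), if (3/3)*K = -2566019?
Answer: -5572654541372/8579271546923 ≈ -0.64955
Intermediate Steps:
K = -2566019
301817/K + 1778457/(-3343417) = 301817/(-2566019) + 1778457/(-3343417) = 301817*(-1/2566019) + 1778457*(-1/3343417) = -301817/2566019 - 1778457/3343417 = -5572654541372/8579271546923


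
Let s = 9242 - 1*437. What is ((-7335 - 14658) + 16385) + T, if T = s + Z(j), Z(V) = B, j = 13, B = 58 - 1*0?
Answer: 3255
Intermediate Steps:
B = 58 (B = 58 + 0 = 58)
s = 8805 (s = 9242 - 437 = 8805)
Z(V) = 58
T = 8863 (T = 8805 + 58 = 8863)
((-7335 - 14658) + 16385) + T = ((-7335 - 14658) + 16385) + 8863 = (-21993 + 16385) + 8863 = -5608 + 8863 = 3255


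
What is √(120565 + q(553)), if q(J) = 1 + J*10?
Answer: 4*√7881 ≈ 355.10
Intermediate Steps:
q(J) = 1 + 10*J
√(120565 + q(553)) = √(120565 + (1 + 10*553)) = √(120565 + (1 + 5530)) = √(120565 + 5531) = √126096 = 4*√7881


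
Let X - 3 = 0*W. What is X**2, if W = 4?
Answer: 9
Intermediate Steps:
X = 3 (X = 3 + 0*4 = 3 + 0 = 3)
X**2 = 3**2 = 9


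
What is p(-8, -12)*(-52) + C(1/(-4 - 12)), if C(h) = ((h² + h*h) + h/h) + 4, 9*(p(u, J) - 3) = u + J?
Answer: -40823/1152 ≈ -35.437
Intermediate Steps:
p(u, J) = 3 + J/9 + u/9 (p(u, J) = 3 + (u + J)/9 = 3 + (J + u)/9 = 3 + (J/9 + u/9) = 3 + J/9 + u/9)
C(h) = 5 + 2*h² (C(h) = ((h² + h²) + 1) + 4 = (2*h² + 1) + 4 = (1 + 2*h²) + 4 = 5 + 2*h²)
p(-8, -12)*(-52) + C(1/(-4 - 12)) = (3 + (⅑)*(-12) + (⅑)*(-8))*(-52) + (5 + 2*(1/(-4 - 12))²) = (3 - 4/3 - 8/9)*(-52) + (5 + 2*(1/(-16))²) = (7/9)*(-52) + (5 + 2*(-1/16)²) = -364/9 + (5 + 2*(1/256)) = -364/9 + (5 + 1/128) = -364/9 + 641/128 = -40823/1152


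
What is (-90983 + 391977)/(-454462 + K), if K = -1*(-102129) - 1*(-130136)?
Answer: -300994/222197 ≈ -1.3546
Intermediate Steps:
K = 232265 (K = 102129 + 130136 = 232265)
(-90983 + 391977)/(-454462 + K) = (-90983 + 391977)/(-454462 + 232265) = 300994/(-222197) = 300994*(-1/222197) = -300994/222197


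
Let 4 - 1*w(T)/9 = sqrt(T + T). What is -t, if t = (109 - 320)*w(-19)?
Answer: 7596 - 1899*I*sqrt(38) ≈ 7596.0 - 11706.0*I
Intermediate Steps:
w(T) = 36 - 9*sqrt(2)*sqrt(T) (w(T) = 36 - 9*sqrt(T + T) = 36 - 9*sqrt(2)*sqrt(T))
t = -7596 + 1899*I*sqrt(38) (t = (109 - 320)*(36 - 9*sqrt(2)*sqrt(-19)) = -211*(36 - 9*sqrt(2)*I*sqrt(19)) = -211*(36 - 9*I*sqrt(38)) = -7596 + 1899*I*sqrt(38) ≈ -7596.0 + 11706.0*I)
-t = -(-7596 + 1899*I*sqrt(38)) = 7596 - 1899*I*sqrt(38)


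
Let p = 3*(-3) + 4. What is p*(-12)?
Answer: 60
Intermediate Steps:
p = -5 (p = -9 + 4 = -5)
p*(-12) = -5*(-12) = 60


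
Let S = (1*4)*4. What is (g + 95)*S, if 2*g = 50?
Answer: 1920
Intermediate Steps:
g = 25 (g = (1/2)*50 = 25)
S = 16 (S = 4*4 = 16)
(g + 95)*S = (25 + 95)*16 = 120*16 = 1920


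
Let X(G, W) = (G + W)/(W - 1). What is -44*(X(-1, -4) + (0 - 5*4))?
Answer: 836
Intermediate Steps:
X(G, W) = (G + W)/(-1 + W)
-44*(X(-1, -4) + (0 - 5*4)) = -44*((-1 - 4)/(-1 - 4) + (0 - 5*4)) = -44*(-5/(-5) + (0 - 20)) = -44*(-1/5*(-5) - 20) = -44*(1 - 20) = -44*(-19) = 836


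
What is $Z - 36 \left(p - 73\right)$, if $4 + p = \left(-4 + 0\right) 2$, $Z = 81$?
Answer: $3141$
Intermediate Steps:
$p = -12$ ($p = -4 + \left(-4 + 0\right) 2 = -4 - 8 = -12$)
$Z - 36 \left(p - 73\right) = 81 - 36 \left(-12 - 73\right) = 81 - -3060 = 81 + 3060 = 3141$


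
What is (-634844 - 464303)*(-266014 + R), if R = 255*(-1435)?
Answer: 694593856033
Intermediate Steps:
R = -365925
(-634844 - 464303)*(-266014 + R) = (-634844 - 464303)*(-266014 - 365925) = -1099147*(-631939) = 694593856033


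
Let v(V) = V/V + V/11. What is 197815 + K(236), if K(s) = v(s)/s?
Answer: 513527987/2596 ≈ 1.9782e+5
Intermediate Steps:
v(V) = 1 + V/11 (v(V) = 1 + V*(1/11) = 1 + V/11)
K(s) = (1 + s/11)/s
197815 + K(236) = 197815 + (1/11)*(11 + 236)/236 = 197815 + (1/11)*(1/236)*247 = 197815 + 247/2596 = 513527987/2596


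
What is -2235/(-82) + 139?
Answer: 13633/82 ≈ 166.26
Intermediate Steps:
-2235/(-82) + 139 = -2235*(-1)/82 + 139 = -15*(-149/82) + 139 = 2235/82 + 139 = 13633/82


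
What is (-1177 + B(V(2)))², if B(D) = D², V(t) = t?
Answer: 1375929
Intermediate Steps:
(-1177 + B(V(2)))² = (-1177 + 2²)² = (-1177 + 4)² = (-1173)² = 1375929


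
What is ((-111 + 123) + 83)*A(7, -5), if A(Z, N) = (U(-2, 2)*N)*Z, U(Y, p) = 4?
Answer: -13300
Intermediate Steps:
A(Z, N) = 4*N*Z (A(Z, N) = (4*N)*Z = 4*N*Z)
((-111 + 123) + 83)*A(7, -5) = ((-111 + 123) + 83)*(4*(-5)*7) = (12 + 83)*(-140) = 95*(-140) = -13300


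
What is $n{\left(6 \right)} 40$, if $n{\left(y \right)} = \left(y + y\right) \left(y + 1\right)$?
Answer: $3360$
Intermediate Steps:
$n{\left(y \right)} = 2 y \left(1 + y\right)$
$n{\left(6 \right)} 40 = 2 \cdot 6 \left(1 + 6\right) 40 = 2 \cdot 6 \cdot 7 \cdot 40 = 84 \cdot 40 = 3360$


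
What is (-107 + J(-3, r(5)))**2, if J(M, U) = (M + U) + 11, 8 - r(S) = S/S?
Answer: 8464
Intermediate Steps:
r(S) = 7 (r(S) = 8 - S/S = 8 - 1*1 = 8 - 1 = 7)
J(M, U) = 11 + M + U
(-107 + J(-3, r(5)))**2 = (-107 + (11 - 3 + 7))**2 = (-107 + 15)**2 = (-92)**2 = 8464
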